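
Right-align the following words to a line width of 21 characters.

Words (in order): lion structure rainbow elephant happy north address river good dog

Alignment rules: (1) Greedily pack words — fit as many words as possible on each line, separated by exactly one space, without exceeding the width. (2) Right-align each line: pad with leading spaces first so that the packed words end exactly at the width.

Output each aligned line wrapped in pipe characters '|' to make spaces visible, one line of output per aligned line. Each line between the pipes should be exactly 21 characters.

Line 1: ['lion', 'structure'] (min_width=14, slack=7)
Line 2: ['rainbow', 'elephant'] (min_width=16, slack=5)
Line 3: ['happy', 'north', 'address'] (min_width=19, slack=2)
Line 4: ['river', 'good', 'dog'] (min_width=14, slack=7)

Answer: |       lion structure|
|     rainbow elephant|
|  happy north address|
|       river good dog|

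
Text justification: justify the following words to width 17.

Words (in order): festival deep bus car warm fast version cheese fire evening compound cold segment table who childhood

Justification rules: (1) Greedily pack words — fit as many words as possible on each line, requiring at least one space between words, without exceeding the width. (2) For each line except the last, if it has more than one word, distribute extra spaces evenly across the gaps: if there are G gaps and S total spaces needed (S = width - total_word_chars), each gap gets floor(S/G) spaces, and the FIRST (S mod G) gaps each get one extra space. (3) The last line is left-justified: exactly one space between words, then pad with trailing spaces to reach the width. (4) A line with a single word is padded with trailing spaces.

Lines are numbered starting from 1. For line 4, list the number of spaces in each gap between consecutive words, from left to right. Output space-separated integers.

Line 1: ['festival', 'deep', 'bus'] (min_width=17, slack=0)
Line 2: ['car', 'warm', 'fast'] (min_width=13, slack=4)
Line 3: ['version', 'cheese'] (min_width=14, slack=3)
Line 4: ['fire', 'evening'] (min_width=12, slack=5)
Line 5: ['compound', 'cold'] (min_width=13, slack=4)
Line 6: ['segment', 'table', 'who'] (min_width=17, slack=0)
Line 7: ['childhood'] (min_width=9, slack=8)

Answer: 6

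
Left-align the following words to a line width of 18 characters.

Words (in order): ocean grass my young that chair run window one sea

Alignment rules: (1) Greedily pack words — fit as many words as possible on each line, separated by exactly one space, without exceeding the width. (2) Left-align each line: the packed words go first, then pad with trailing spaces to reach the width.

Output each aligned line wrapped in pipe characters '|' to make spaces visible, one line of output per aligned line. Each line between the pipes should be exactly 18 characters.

Answer: |ocean grass my    |
|young that chair  |
|run window one sea|

Derivation:
Line 1: ['ocean', 'grass', 'my'] (min_width=14, slack=4)
Line 2: ['young', 'that', 'chair'] (min_width=16, slack=2)
Line 3: ['run', 'window', 'one', 'sea'] (min_width=18, slack=0)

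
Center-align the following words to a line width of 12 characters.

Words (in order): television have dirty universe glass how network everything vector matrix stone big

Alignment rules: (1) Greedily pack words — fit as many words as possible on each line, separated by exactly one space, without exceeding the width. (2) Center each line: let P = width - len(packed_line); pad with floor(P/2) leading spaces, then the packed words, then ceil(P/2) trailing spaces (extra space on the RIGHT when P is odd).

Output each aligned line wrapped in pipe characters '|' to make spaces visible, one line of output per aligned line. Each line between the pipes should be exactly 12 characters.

Line 1: ['television'] (min_width=10, slack=2)
Line 2: ['have', 'dirty'] (min_width=10, slack=2)
Line 3: ['universe'] (min_width=8, slack=4)
Line 4: ['glass', 'how'] (min_width=9, slack=3)
Line 5: ['network'] (min_width=7, slack=5)
Line 6: ['everything'] (min_width=10, slack=2)
Line 7: ['vector'] (min_width=6, slack=6)
Line 8: ['matrix', 'stone'] (min_width=12, slack=0)
Line 9: ['big'] (min_width=3, slack=9)

Answer: | television |
| have dirty |
|  universe  |
| glass how  |
|  network   |
| everything |
|   vector   |
|matrix stone|
|    big     |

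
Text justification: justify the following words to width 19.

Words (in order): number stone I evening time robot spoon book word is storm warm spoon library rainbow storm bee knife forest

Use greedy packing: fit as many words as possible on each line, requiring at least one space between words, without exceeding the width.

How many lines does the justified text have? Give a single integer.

Line 1: ['number', 'stone', 'I'] (min_width=14, slack=5)
Line 2: ['evening', 'time', 'robot'] (min_width=18, slack=1)
Line 3: ['spoon', 'book', 'word', 'is'] (min_width=18, slack=1)
Line 4: ['storm', 'warm', 'spoon'] (min_width=16, slack=3)
Line 5: ['library', 'rainbow'] (min_width=15, slack=4)
Line 6: ['storm', 'bee', 'knife'] (min_width=15, slack=4)
Line 7: ['forest'] (min_width=6, slack=13)
Total lines: 7

Answer: 7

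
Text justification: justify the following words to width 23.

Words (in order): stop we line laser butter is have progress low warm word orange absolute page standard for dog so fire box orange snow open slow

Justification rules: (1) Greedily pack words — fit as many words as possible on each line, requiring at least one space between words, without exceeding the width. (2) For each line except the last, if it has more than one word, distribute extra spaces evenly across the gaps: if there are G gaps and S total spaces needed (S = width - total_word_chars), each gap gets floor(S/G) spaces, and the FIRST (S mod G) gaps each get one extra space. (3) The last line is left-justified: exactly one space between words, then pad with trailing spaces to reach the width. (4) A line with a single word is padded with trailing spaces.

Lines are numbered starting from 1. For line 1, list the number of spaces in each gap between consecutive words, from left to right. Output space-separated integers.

Line 1: ['stop', 'we', 'line', 'laser'] (min_width=18, slack=5)
Line 2: ['butter', 'is', 'have', 'progress'] (min_width=23, slack=0)
Line 3: ['low', 'warm', 'word', 'orange'] (min_width=20, slack=3)
Line 4: ['absolute', 'page', 'standard'] (min_width=22, slack=1)
Line 5: ['for', 'dog', 'so', 'fire', 'box'] (min_width=19, slack=4)
Line 6: ['orange', 'snow', 'open', 'slow'] (min_width=21, slack=2)

Answer: 3 3 2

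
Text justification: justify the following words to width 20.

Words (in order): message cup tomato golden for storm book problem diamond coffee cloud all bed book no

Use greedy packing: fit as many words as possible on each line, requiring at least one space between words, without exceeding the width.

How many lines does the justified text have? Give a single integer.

Answer: 5

Derivation:
Line 1: ['message', 'cup', 'tomato'] (min_width=18, slack=2)
Line 2: ['golden', 'for', 'storm'] (min_width=16, slack=4)
Line 3: ['book', 'problem', 'diamond'] (min_width=20, slack=0)
Line 4: ['coffee', 'cloud', 'all', 'bed'] (min_width=20, slack=0)
Line 5: ['book', 'no'] (min_width=7, slack=13)
Total lines: 5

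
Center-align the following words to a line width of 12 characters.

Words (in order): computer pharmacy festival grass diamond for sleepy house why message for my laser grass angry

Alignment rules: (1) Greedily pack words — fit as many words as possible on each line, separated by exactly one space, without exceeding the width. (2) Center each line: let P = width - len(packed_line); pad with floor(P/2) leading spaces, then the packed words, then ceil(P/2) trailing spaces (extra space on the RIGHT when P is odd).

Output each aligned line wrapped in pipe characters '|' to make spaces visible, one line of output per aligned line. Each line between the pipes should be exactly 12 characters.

Answer: |  computer  |
|  pharmacy  |
|  festival  |
|   grass    |
|diamond for |
|sleepy house|
|why message |
|for my laser|
|grass angry |

Derivation:
Line 1: ['computer'] (min_width=8, slack=4)
Line 2: ['pharmacy'] (min_width=8, slack=4)
Line 3: ['festival'] (min_width=8, slack=4)
Line 4: ['grass'] (min_width=5, slack=7)
Line 5: ['diamond', 'for'] (min_width=11, slack=1)
Line 6: ['sleepy', 'house'] (min_width=12, slack=0)
Line 7: ['why', 'message'] (min_width=11, slack=1)
Line 8: ['for', 'my', 'laser'] (min_width=12, slack=0)
Line 9: ['grass', 'angry'] (min_width=11, slack=1)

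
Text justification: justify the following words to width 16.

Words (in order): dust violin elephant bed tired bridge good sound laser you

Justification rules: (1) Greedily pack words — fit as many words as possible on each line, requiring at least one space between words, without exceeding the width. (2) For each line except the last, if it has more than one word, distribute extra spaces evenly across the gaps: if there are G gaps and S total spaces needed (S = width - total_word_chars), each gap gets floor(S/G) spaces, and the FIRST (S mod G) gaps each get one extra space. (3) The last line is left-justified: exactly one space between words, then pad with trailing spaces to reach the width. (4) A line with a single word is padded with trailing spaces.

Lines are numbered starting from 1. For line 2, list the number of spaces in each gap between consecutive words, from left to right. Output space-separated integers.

Answer: 5

Derivation:
Line 1: ['dust', 'violin'] (min_width=11, slack=5)
Line 2: ['elephant', 'bed'] (min_width=12, slack=4)
Line 3: ['tired', 'bridge'] (min_width=12, slack=4)
Line 4: ['good', 'sound', 'laser'] (min_width=16, slack=0)
Line 5: ['you'] (min_width=3, slack=13)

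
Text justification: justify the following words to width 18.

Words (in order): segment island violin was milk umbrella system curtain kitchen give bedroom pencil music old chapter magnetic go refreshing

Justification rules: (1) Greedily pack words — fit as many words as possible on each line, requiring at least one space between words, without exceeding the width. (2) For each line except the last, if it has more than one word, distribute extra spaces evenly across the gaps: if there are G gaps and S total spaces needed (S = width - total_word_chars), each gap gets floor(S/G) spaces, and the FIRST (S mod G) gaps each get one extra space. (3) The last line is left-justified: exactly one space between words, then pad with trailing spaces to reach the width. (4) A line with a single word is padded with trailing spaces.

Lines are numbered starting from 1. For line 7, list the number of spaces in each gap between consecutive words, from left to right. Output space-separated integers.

Line 1: ['segment', 'island'] (min_width=14, slack=4)
Line 2: ['violin', 'was', 'milk'] (min_width=15, slack=3)
Line 3: ['umbrella', 'system'] (min_width=15, slack=3)
Line 4: ['curtain', 'kitchen'] (min_width=15, slack=3)
Line 5: ['give', 'bedroom'] (min_width=12, slack=6)
Line 6: ['pencil', 'music', 'old'] (min_width=16, slack=2)
Line 7: ['chapter', 'magnetic'] (min_width=16, slack=2)
Line 8: ['go', 'refreshing'] (min_width=13, slack=5)

Answer: 3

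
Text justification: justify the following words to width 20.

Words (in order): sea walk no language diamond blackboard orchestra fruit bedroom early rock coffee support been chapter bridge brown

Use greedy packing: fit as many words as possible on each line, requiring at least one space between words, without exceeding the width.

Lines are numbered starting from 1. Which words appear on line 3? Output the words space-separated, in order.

Line 1: ['sea', 'walk', 'no', 'language'] (min_width=20, slack=0)
Line 2: ['diamond', 'blackboard'] (min_width=18, slack=2)
Line 3: ['orchestra', 'fruit'] (min_width=15, slack=5)
Line 4: ['bedroom', 'early', 'rock'] (min_width=18, slack=2)
Line 5: ['coffee', 'support', 'been'] (min_width=19, slack=1)
Line 6: ['chapter', 'bridge', 'brown'] (min_width=20, slack=0)

Answer: orchestra fruit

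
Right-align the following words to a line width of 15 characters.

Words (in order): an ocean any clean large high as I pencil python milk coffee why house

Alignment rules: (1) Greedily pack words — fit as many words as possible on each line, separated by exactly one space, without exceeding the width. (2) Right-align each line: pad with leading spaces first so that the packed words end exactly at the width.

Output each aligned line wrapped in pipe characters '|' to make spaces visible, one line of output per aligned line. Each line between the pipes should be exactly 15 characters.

Line 1: ['an', 'ocean', 'any'] (min_width=12, slack=3)
Line 2: ['clean', 'large'] (min_width=11, slack=4)
Line 3: ['high', 'as', 'I'] (min_width=9, slack=6)
Line 4: ['pencil', 'python'] (min_width=13, slack=2)
Line 5: ['milk', 'coffee', 'why'] (min_width=15, slack=0)
Line 6: ['house'] (min_width=5, slack=10)

Answer: |   an ocean any|
|    clean large|
|      high as I|
|  pencil python|
|milk coffee why|
|          house|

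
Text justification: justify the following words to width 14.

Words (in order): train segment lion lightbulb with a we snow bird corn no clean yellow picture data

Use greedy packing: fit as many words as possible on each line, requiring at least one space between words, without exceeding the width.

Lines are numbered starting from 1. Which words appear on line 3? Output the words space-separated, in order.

Line 1: ['train', 'segment'] (min_width=13, slack=1)
Line 2: ['lion', 'lightbulb'] (min_width=14, slack=0)
Line 3: ['with', 'a', 'we', 'snow'] (min_width=14, slack=0)
Line 4: ['bird', 'corn', 'no'] (min_width=12, slack=2)
Line 5: ['clean', 'yellow'] (min_width=12, slack=2)
Line 6: ['picture', 'data'] (min_width=12, slack=2)

Answer: with a we snow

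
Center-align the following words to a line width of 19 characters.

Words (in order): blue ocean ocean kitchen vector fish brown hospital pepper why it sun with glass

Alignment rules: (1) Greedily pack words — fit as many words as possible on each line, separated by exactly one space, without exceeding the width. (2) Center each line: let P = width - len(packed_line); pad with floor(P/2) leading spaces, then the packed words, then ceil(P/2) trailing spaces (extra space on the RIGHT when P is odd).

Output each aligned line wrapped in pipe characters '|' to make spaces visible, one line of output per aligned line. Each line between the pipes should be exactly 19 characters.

Line 1: ['blue', 'ocean', 'ocean'] (min_width=16, slack=3)
Line 2: ['kitchen', 'vector', 'fish'] (min_width=19, slack=0)
Line 3: ['brown', 'hospital'] (min_width=14, slack=5)
Line 4: ['pepper', 'why', 'it', 'sun'] (min_width=17, slack=2)
Line 5: ['with', 'glass'] (min_width=10, slack=9)

Answer: | blue ocean ocean  |
|kitchen vector fish|
|  brown hospital   |
| pepper why it sun |
|    with glass     |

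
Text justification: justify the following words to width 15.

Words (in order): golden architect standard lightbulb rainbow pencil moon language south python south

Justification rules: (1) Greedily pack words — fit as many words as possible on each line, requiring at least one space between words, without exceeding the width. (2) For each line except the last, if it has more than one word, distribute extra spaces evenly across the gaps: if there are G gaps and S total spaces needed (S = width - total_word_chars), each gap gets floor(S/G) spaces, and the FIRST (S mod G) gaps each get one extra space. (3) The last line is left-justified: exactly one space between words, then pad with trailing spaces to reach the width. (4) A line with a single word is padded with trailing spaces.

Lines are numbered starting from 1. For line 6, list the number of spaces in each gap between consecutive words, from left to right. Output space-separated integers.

Line 1: ['golden'] (min_width=6, slack=9)
Line 2: ['architect'] (min_width=9, slack=6)
Line 3: ['standard'] (min_width=8, slack=7)
Line 4: ['lightbulb'] (min_width=9, slack=6)
Line 5: ['rainbow', 'pencil'] (min_width=14, slack=1)
Line 6: ['moon', 'language'] (min_width=13, slack=2)
Line 7: ['south', 'python'] (min_width=12, slack=3)
Line 8: ['south'] (min_width=5, slack=10)

Answer: 3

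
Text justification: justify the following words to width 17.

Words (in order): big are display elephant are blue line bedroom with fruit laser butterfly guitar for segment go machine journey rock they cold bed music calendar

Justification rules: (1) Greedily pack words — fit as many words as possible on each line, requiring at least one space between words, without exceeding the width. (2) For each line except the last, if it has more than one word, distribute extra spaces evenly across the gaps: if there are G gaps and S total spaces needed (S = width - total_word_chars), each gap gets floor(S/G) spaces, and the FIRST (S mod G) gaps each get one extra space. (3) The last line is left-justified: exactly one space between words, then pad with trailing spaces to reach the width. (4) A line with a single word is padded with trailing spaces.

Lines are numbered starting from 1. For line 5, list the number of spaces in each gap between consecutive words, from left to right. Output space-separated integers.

Line 1: ['big', 'are', 'display'] (min_width=15, slack=2)
Line 2: ['elephant', 'are', 'blue'] (min_width=17, slack=0)
Line 3: ['line', 'bedroom', 'with'] (min_width=17, slack=0)
Line 4: ['fruit', 'laser'] (min_width=11, slack=6)
Line 5: ['butterfly', 'guitar'] (min_width=16, slack=1)
Line 6: ['for', 'segment', 'go'] (min_width=14, slack=3)
Line 7: ['machine', 'journey'] (min_width=15, slack=2)
Line 8: ['rock', 'they', 'cold'] (min_width=14, slack=3)
Line 9: ['bed', 'music'] (min_width=9, slack=8)
Line 10: ['calendar'] (min_width=8, slack=9)

Answer: 2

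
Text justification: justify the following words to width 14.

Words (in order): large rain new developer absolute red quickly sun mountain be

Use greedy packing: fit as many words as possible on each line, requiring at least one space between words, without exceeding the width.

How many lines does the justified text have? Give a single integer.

Answer: 5

Derivation:
Line 1: ['large', 'rain', 'new'] (min_width=14, slack=0)
Line 2: ['developer'] (min_width=9, slack=5)
Line 3: ['absolute', 'red'] (min_width=12, slack=2)
Line 4: ['quickly', 'sun'] (min_width=11, slack=3)
Line 5: ['mountain', 'be'] (min_width=11, slack=3)
Total lines: 5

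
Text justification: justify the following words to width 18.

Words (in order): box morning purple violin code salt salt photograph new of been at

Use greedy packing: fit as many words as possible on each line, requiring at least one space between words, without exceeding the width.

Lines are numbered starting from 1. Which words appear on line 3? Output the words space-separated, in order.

Line 1: ['box', 'morning', 'purple'] (min_width=18, slack=0)
Line 2: ['violin', 'code', 'salt'] (min_width=16, slack=2)
Line 3: ['salt', 'photograph'] (min_width=15, slack=3)
Line 4: ['new', 'of', 'been', 'at'] (min_width=14, slack=4)

Answer: salt photograph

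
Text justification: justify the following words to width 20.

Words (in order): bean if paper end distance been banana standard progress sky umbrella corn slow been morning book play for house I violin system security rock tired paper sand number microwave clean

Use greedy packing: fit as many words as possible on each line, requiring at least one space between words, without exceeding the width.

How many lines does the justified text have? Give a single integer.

Line 1: ['bean', 'if', 'paper', 'end'] (min_width=17, slack=3)
Line 2: ['distance', 'been', 'banana'] (min_width=20, slack=0)
Line 3: ['standard', 'progress'] (min_width=17, slack=3)
Line 4: ['sky', 'umbrella', 'corn'] (min_width=17, slack=3)
Line 5: ['slow', 'been', 'morning'] (min_width=17, slack=3)
Line 6: ['book', 'play', 'for', 'house'] (min_width=19, slack=1)
Line 7: ['I', 'violin', 'system'] (min_width=15, slack=5)
Line 8: ['security', 'rock', 'tired'] (min_width=19, slack=1)
Line 9: ['paper', 'sand', 'number'] (min_width=17, slack=3)
Line 10: ['microwave', 'clean'] (min_width=15, slack=5)
Total lines: 10

Answer: 10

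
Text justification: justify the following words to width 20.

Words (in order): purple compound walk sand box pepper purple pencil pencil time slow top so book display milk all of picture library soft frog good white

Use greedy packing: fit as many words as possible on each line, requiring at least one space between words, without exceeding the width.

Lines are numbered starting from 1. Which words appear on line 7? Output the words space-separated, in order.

Answer: library soft frog

Derivation:
Line 1: ['purple', 'compound', 'walk'] (min_width=20, slack=0)
Line 2: ['sand', 'box', 'pepper'] (min_width=15, slack=5)
Line 3: ['purple', 'pencil', 'pencil'] (min_width=20, slack=0)
Line 4: ['time', 'slow', 'top', 'so'] (min_width=16, slack=4)
Line 5: ['book', 'display', 'milk'] (min_width=17, slack=3)
Line 6: ['all', 'of', 'picture'] (min_width=14, slack=6)
Line 7: ['library', 'soft', 'frog'] (min_width=17, slack=3)
Line 8: ['good', 'white'] (min_width=10, slack=10)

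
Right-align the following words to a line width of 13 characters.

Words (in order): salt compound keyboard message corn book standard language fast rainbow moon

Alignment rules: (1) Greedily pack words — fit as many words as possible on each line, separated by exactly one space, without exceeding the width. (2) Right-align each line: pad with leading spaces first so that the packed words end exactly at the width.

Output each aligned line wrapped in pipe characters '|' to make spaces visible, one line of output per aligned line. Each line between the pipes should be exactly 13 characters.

Answer: |salt compound|
|     keyboard|
| message corn|
|book standard|
|language fast|
| rainbow moon|

Derivation:
Line 1: ['salt', 'compound'] (min_width=13, slack=0)
Line 2: ['keyboard'] (min_width=8, slack=5)
Line 3: ['message', 'corn'] (min_width=12, slack=1)
Line 4: ['book', 'standard'] (min_width=13, slack=0)
Line 5: ['language', 'fast'] (min_width=13, slack=0)
Line 6: ['rainbow', 'moon'] (min_width=12, slack=1)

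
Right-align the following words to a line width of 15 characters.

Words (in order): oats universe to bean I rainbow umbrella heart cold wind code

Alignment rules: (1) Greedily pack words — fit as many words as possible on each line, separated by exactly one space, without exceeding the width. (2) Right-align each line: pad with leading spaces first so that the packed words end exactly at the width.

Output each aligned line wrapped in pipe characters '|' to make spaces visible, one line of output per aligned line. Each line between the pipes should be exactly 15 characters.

Answer: |  oats universe|
|      to bean I|
|        rainbow|
| umbrella heart|
| cold wind code|

Derivation:
Line 1: ['oats', 'universe'] (min_width=13, slack=2)
Line 2: ['to', 'bean', 'I'] (min_width=9, slack=6)
Line 3: ['rainbow'] (min_width=7, slack=8)
Line 4: ['umbrella', 'heart'] (min_width=14, slack=1)
Line 5: ['cold', 'wind', 'code'] (min_width=14, slack=1)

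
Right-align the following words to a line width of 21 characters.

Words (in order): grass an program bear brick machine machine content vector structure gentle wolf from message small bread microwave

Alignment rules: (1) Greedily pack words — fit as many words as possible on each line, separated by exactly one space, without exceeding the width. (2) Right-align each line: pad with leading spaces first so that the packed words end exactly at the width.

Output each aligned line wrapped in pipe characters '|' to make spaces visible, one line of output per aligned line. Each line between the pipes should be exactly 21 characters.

Answer: |grass an program bear|
|brick machine machine|
|       content vector|
|structure gentle wolf|
|   from message small|
|      bread microwave|

Derivation:
Line 1: ['grass', 'an', 'program', 'bear'] (min_width=21, slack=0)
Line 2: ['brick', 'machine', 'machine'] (min_width=21, slack=0)
Line 3: ['content', 'vector'] (min_width=14, slack=7)
Line 4: ['structure', 'gentle', 'wolf'] (min_width=21, slack=0)
Line 5: ['from', 'message', 'small'] (min_width=18, slack=3)
Line 6: ['bread', 'microwave'] (min_width=15, slack=6)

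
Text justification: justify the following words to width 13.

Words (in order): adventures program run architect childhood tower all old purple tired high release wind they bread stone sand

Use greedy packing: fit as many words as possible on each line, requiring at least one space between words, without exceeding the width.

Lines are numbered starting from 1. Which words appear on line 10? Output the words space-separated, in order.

Line 1: ['adventures'] (min_width=10, slack=3)
Line 2: ['program', 'run'] (min_width=11, slack=2)
Line 3: ['architect'] (min_width=9, slack=4)
Line 4: ['childhood'] (min_width=9, slack=4)
Line 5: ['tower', 'all', 'old'] (min_width=13, slack=0)
Line 6: ['purple', 'tired'] (min_width=12, slack=1)
Line 7: ['high', 'release'] (min_width=12, slack=1)
Line 8: ['wind', 'they'] (min_width=9, slack=4)
Line 9: ['bread', 'stone'] (min_width=11, slack=2)
Line 10: ['sand'] (min_width=4, slack=9)

Answer: sand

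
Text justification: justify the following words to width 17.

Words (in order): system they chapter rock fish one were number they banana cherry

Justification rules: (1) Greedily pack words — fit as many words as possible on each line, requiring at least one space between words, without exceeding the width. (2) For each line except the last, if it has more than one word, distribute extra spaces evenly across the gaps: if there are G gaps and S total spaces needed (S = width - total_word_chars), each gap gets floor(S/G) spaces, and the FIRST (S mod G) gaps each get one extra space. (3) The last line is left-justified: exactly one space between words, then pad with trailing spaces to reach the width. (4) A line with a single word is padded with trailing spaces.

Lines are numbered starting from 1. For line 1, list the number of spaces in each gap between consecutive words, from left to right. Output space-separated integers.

Line 1: ['system', 'they'] (min_width=11, slack=6)
Line 2: ['chapter', 'rock', 'fish'] (min_width=17, slack=0)
Line 3: ['one', 'were', 'number'] (min_width=15, slack=2)
Line 4: ['they', 'banana'] (min_width=11, slack=6)
Line 5: ['cherry'] (min_width=6, slack=11)

Answer: 7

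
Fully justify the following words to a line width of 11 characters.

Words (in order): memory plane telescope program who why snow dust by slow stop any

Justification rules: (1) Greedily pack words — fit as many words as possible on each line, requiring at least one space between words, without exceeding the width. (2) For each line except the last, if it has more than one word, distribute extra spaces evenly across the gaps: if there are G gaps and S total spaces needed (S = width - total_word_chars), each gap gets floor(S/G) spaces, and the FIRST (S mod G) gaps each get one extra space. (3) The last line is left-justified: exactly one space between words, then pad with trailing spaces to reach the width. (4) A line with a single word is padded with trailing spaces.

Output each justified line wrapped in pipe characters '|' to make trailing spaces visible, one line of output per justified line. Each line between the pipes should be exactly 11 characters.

Line 1: ['memory'] (min_width=6, slack=5)
Line 2: ['plane'] (min_width=5, slack=6)
Line 3: ['telescope'] (min_width=9, slack=2)
Line 4: ['program', 'who'] (min_width=11, slack=0)
Line 5: ['why', 'snow'] (min_width=8, slack=3)
Line 6: ['dust', 'by'] (min_width=7, slack=4)
Line 7: ['slow', 'stop'] (min_width=9, slack=2)
Line 8: ['any'] (min_width=3, slack=8)

Answer: |memory     |
|plane      |
|telescope  |
|program who|
|why    snow|
|dust     by|
|slow   stop|
|any        |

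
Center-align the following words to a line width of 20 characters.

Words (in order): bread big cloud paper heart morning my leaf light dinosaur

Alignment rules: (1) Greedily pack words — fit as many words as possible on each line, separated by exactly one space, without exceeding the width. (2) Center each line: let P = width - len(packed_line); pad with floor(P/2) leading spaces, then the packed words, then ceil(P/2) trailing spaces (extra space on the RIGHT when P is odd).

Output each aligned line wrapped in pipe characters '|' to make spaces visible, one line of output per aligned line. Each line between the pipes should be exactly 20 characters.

Answer: |  bread big cloud   |
|paper heart morning |
|   my leaf light    |
|      dinosaur      |

Derivation:
Line 1: ['bread', 'big', 'cloud'] (min_width=15, slack=5)
Line 2: ['paper', 'heart', 'morning'] (min_width=19, slack=1)
Line 3: ['my', 'leaf', 'light'] (min_width=13, slack=7)
Line 4: ['dinosaur'] (min_width=8, slack=12)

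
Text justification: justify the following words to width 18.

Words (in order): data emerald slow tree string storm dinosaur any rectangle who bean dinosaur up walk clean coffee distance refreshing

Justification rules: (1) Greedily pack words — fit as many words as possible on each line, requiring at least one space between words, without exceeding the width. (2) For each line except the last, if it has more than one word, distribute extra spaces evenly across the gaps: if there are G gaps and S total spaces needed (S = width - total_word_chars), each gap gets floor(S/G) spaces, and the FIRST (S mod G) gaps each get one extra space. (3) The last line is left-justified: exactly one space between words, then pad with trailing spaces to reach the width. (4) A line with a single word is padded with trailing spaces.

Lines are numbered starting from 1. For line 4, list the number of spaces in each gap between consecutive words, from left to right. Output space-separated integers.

Line 1: ['data', 'emerald', 'slow'] (min_width=17, slack=1)
Line 2: ['tree', 'string', 'storm'] (min_width=17, slack=1)
Line 3: ['dinosaur', 'any'] (min_width=12, slack=6)
Line 4: ['rectangle', 'who', 'bean'] (min_width=18, slack=0)
Line 5: ['dinosaur', 'up', 'walk'] (min_width=16, slack=2)
Line 6: ['clean', 'coffee'] (min_width=12, slack=6)
Line 7: ['distance'] (min_width=8, slack=10)
Line 8: ['refreshing'] (min_width=10, slack=8)

Answer: 1 1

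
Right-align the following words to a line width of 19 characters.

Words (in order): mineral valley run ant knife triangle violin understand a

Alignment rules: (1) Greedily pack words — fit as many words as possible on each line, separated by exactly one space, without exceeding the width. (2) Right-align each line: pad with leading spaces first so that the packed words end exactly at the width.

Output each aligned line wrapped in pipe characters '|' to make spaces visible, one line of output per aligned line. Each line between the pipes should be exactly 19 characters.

Line 1: ['mineral', 'valley', 'run'] (min_width=18, slack=1)
Line 2: ['ant', 'knife', 'triangle'] (min_width=18, slack=1)
Line 3: ['violin', 'understand', 'a'] (min_width=19, slack=0)

Answer: | mineral valley run|
| ant knife triangle|
|violin understand a|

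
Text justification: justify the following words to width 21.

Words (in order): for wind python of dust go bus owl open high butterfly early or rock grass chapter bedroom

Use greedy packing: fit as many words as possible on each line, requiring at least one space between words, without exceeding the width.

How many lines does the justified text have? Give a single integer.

Line 1: ['for', 'wind', 'python', 'of'] (min_width=18, slack=3)
Line 2: ['dust', 'go', 'bus', 'owl', 'open'] (min_width=20, slack=1)
Line 3: ['high', 'butterfly', 'early'] (min_width=20, slack=1)
Line 4: ['or', 'rock', 'grass', 'chapter'] (min_width=21, slack=0)
Line 5: ['bedroom'] (min_width=7, slack=14)
Total lines: 5

Answer: 5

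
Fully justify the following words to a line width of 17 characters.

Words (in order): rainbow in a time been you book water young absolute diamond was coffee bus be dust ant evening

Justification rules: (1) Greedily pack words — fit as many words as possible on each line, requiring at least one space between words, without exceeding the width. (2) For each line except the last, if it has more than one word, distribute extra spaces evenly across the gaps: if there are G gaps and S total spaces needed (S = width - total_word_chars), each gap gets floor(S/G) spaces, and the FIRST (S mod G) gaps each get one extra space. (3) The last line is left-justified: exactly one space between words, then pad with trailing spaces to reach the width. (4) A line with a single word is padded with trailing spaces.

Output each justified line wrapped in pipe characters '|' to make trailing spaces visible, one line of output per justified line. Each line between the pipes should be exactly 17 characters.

Answer: |rainbow in a time|
|been   you   book|
|water       young|
|absolute  diamond|
|was coffee bus be|
|dust ant evening |

Derivation:
Line 1: ['rainbow', 'in', 'a', 'time'] (min_width=17, slack=0)
Line 2: ['been', 'you', 'book'] (min_width=13, slack=4)
Line 3: ['water', 'young'] (min_width=11, slack=6)
Line 4: ['absolute', 'diamond'] (min_width=16, slack=1)
Line 5: ['was', 'coffee', 'bus', 'be'] (min_width=17, slack=0)
Line 6: ['dust', 'ant', 'evening'] (min_width=16, slack=1)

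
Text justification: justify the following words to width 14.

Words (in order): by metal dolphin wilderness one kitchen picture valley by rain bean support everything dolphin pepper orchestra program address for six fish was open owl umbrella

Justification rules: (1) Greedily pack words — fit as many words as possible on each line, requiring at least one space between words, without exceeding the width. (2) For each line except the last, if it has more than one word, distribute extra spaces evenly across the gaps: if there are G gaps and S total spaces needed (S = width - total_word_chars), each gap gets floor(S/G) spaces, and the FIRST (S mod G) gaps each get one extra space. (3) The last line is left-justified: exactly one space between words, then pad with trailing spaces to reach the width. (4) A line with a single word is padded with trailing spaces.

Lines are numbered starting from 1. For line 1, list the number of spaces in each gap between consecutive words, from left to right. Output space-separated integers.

Answer: 7

Derivation:
Line 1: ['by', 'metal'] (min_width=8, slack=6)
Line 2: ['dolphin'] (min_width=7, slack=7)
Line 3: ['wilderness', 'one'] (min_width=14, slack=0)
Line 4: ['kitchen'] (min_width=7, slack=7)
Line 5: ['picture', 'valley'] (min_width=14, slack=0)
Line 6: ['by', 'rain', 'bean'] (min_width=12, slack=2)
Line 7: ['support'] (min_width=7, slack=7)
Line 8: ['everything'] (min_width=10, slack=4)
Line 9: ['dolphin', 'pepper'] (min_width=14, slack=0)
Line 10: ['orchestra'] (min_width=9, slack=5)
Line 11: ['program'] (min_width=7, slack=7)
Line 12: ['address', 'for'] (min_width=11, slack=3)
Line 13: ['six', 'fish', 'was'] (min_width=12, slack=2)
Line 14: ['open', 'owl'] (min_width=8, slack=6)
Line 15: ['umbrella'] (min_width=8, slack=6)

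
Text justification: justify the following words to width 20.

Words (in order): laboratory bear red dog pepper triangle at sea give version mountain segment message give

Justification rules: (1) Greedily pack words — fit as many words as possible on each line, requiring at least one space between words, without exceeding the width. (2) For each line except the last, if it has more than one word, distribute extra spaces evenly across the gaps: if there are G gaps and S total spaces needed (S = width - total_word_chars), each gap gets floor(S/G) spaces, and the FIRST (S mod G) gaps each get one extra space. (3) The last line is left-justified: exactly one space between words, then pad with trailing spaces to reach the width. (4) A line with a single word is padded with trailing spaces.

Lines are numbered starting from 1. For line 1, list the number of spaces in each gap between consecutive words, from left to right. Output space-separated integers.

Line 1: ['laboratory', 'bear', 'red'] (min_width=19, slack=1)
Line 2: ['dog', 'pepper', 'triangle'] (min_width=19, slack=1)
Line 3: ['at', 'sea', 'give', 'version'] (min_width=19, slack=1)
Line 4: ['mountain', 'segment'] (min_width=16, slack=4)
Line 5: ['message', 'give'] (min_width=12, slack=8)

Answer: 2 1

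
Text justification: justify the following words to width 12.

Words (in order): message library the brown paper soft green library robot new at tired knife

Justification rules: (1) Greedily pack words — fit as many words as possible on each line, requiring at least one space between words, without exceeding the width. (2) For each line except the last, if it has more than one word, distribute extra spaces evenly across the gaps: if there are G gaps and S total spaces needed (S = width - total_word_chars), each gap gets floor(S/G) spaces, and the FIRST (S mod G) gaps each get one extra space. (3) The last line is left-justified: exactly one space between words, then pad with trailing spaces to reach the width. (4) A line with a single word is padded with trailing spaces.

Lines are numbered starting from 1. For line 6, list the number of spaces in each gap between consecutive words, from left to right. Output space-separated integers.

Answer: 1 1

Derivation:
Line 1: ['message'] (min_width=7, slack=5)
Line 2: ['library', 'the'] (min_width=11, slack=1)
Line 3: ['brown', 'paper'] (min_width=11, slack=1)
Line 4: ['soft', 'green'] (min_width=10, slack=2)
Line 5: ['library'] (min_width=7, slack=5)
Line 6: ['robot', 'new', 'at'] (min_width=12, slack=0)
Line 7: ['tired', 'knife'] (min_width=11, slack=1)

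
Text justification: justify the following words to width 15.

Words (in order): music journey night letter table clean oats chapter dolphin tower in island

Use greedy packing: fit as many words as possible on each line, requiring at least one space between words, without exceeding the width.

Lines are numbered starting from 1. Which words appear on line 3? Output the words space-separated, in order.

Line 1: ['music', 'journey'] (min_width=13, slack=2)
Line 2: ['night', 'letter'] (min_width=12, slack=3)
Line 3: ['table', 'clean'] (min_width=11, slack=4)
Line 4: ['oats', 'chapter'] (min_width=12, slack=3)
Line 5: ['dolphin', 'tower'] (min_width=13, slack=2)
Line 6: ['in', 'island'] (min_width=9, slack=6)

Answer: table clean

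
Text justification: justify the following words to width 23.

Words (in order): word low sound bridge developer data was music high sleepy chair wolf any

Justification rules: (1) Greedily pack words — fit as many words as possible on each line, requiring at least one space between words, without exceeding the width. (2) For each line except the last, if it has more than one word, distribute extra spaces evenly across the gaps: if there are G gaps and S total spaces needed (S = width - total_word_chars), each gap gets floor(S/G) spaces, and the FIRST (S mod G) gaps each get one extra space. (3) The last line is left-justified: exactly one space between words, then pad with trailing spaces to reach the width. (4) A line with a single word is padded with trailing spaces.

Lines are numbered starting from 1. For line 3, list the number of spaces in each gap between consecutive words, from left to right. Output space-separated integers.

Answer: 1 1 1

Derivation:
Line 1: ['word', 'low', 'sound', 'bridge'] (min_width=21, slack=2)
Line 2: ['developer', 'data', 'was'] (min_width=18, slack=5)
Line 3: ['music', 'high', 'sleepy', 'chair'] (min_width=23, slack=0)
Line 4: ['wolf', 'any'] (min_width=8, slack=15)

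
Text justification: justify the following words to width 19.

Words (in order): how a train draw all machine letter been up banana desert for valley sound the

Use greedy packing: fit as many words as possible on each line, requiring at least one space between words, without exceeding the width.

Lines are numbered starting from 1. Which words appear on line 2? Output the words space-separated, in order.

Answer: all machine letter

Derivation:
Line 1: ['how', 'a', 'train', 'draw'] (min_width=16, slack=3)
Line 2: ['all', 'machine', 'letter'] (min_width=18, slack=1)
Line 3: ['been', 'up', 'banana'] (min_width=14, slack=5)
Line 4: ['desert', 'for', 'valley'] (min_width=17, slack=2)
Line 5: ['sound', 'the'] (min_width=9, slack=10)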